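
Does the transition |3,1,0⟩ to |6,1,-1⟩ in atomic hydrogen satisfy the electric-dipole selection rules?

Initial l = 1, final l = 1, so Δl = +0. E1 requires Δl = ±1: ✗.
m_l: 0 → -1 (Δm_l = -1). |Δm_l| ≤ 1 ✓.
The transition is electric-dipole forbidden.

forbidden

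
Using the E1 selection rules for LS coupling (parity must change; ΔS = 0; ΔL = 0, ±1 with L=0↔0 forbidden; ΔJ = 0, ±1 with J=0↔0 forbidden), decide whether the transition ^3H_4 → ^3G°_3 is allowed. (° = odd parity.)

allowed

Reading off the term symbols: S 1→1, L 5→4, J 4→3, parity even→odd.
Parity must change: even → odd — ok.
ΔL = 0, ±1 (not L=0↔0): L: 5 → 4, ΔL = -1 — ok.
ΔS = 0: S: 1 → 1 — ok.
ΔJ = 0, ±1 (not J=0↔0): J: 4 → 3, ΔJ = -1 — ok.
All four E1 rules are satisfied.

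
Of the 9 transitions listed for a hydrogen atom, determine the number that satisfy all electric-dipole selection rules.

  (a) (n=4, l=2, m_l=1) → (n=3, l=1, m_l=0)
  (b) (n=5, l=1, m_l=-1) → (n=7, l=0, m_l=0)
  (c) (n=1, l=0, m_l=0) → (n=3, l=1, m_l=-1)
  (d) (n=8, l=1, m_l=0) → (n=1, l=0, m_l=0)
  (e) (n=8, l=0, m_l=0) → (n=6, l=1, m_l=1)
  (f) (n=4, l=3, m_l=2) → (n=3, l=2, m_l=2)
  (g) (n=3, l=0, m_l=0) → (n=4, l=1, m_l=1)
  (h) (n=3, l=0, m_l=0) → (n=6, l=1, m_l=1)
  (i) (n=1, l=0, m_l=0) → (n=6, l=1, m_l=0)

(a) allowed
(b) allowed
(c) allowed
(d) allowed
(e) allowed
(f) allowed
(g) allowed
(h) allowed
(i) allowed
Total allowed: 9 of 9.

9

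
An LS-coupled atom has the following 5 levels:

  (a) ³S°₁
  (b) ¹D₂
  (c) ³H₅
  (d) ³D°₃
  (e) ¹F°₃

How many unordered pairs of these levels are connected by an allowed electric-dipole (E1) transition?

(a)–(b): forbidden (ΔS, ΔL).
(a)–(c): forbidden (ΔL, ΔJ).
(a)–(d): forbidden (parity, ΔL, ΔJ).
(a)–(e): forbidden (parity, ΔS, ΔL, ΔJ).
(b)–(c): forbidden (parity, ΔS, ΔL, ΔJ).
(b)–(d): forbidden (ΔS).
(b)–(e): allowed.
(c)–(d): forbidden (ΔL, ΔJ).
(c)–(e): forbidden (ΔS, ΔL, ΔJ).
(d)–(e): forbidden (parity, ΔS).
Allowed pairs: 1 of 10.

1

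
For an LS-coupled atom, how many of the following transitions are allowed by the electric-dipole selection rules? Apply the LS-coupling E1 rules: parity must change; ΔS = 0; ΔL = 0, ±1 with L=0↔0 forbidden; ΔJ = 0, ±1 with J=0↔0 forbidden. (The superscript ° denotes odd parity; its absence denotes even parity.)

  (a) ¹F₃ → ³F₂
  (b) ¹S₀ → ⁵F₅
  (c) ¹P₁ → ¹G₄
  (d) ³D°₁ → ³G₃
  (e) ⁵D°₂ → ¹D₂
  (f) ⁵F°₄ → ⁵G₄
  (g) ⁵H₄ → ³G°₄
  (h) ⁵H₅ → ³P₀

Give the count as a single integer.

(a) forbidden (parity, ΔS fail)
(b) forbidden (parity, ΔS, ΔL, ΔJ fail)
(c) forbidden (parity, ΔL, ΔJ fail)
(d) forbidden (ΔL, ΔJ fail)
(e) forbidden (ΔS fails)
(f) allowed
(g) forbidden (ΔS fails)
(h) forbidden (parity, ΔS, ΔL, ΔJ fail)
Total allowed: 1 of 8.

1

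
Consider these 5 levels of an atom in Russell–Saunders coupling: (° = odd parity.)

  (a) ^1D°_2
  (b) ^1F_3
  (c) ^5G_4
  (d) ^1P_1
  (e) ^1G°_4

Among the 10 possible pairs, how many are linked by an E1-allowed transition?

(a)–(b): allowed.
(a)–(c): forbidden (ΔS, ΔL, ΔJ).
(a)–(d): allowed.
(a)–(e): forbidden (parity, ΔL, ΔJ).
(b)–(c): forbidden (parity, ΔS).
(b)–(d): forbidden (parity, ΔL, ΔJ).
(b)–(e): allowed.
(c)–(d): forbidden (parity, ΔS, ΔL, ΔJ).
(c)–(e): forbidden (ΔS).
(d)–(e): forbidden (ΔL, ΔJ).
Allowed pairs: 3 of 10.

3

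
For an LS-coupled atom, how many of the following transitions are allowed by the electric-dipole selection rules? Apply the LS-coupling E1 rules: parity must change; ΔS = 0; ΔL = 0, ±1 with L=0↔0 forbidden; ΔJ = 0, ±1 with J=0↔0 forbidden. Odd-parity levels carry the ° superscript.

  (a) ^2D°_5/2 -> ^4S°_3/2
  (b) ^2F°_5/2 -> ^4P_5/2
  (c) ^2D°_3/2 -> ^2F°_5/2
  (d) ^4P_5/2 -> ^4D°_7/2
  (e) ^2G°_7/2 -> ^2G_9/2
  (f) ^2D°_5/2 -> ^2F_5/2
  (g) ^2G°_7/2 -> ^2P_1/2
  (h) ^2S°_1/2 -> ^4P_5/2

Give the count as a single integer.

3

(a) forbidden (parity, ΔS, ΔL fail)
(b) forbidden (ΔS, ΔL fail)
(c) forbidden (parity fails)
(d) allowed
(e) allowed
(f) allowed
(g) forbidden (ΔL, ΔJ fail)
(h) forbidden (ΔS, ΔJ fail)
Total allowed: 3 of 8.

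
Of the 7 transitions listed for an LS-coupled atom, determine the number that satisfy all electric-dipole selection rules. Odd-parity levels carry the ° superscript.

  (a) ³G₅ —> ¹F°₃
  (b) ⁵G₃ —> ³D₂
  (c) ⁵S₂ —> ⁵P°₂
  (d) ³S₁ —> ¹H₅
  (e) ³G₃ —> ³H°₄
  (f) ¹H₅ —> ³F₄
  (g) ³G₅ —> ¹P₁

2

(a) forbidden (ΔS, ΔJ fail)
(b) forbidden (parity, ΔS, ΔL fail)
(c) allowed
(d) forbidden (parity, ΔS, ΔL, ΔJ fail)
(e) allowed
(f) forbidden (parity, ΔS, ΔL fail)
(g) forbidden (parity, ΔS, ΔL, ΔJ fail)
Total allowed: 2 of 7.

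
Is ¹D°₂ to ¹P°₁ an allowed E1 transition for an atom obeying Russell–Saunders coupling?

Initial level: S=0, L=2, J=2, parity odd. Final level: S=0, L=1, J=1, parity odd.
Parity must change: odd → odd — fails.
ΔS = 0: S: 0 → 0 — passes.
ΔL = 0, ±1 (not L=0↔0): L: 2 → 1, ΔL = -1 — passes.
ΔJ = 0, ±1 (not J=0↔0): J: 2 → 1, ΔJ = -1 — passes.
Rule(s) violated: parity.

forbidden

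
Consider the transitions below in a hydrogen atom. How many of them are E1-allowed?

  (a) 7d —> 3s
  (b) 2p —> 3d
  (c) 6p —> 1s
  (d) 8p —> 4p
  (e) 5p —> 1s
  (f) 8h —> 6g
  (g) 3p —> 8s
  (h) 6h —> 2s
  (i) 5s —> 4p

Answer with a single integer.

(a) forbidden — Δl = -2 (E1 requires Δl = ±1)
(b) allowed
(c) allowed
(d) forbidden — Δl = +0 (E1 requires Δl = ±1)
(e) allowed
(f) allowed
(g) allowed
(h) forbidden — Δl = -5 (E1 requires Δl = ±1)
(i) allowed
Total allowed: 6 of 9.

6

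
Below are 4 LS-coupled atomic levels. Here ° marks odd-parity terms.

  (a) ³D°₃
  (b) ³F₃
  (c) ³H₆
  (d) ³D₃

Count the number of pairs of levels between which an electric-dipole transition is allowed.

2

(a)–(b): allowed.
(a)–(c): forbidden (ΔL, ΔJ).
(a)–(d): allowed.
(b)–(c): forbidden (parity, ΔL, ΔJ).
(b)–(d): forbidden (parity).
(c)–(d): forbidden (parity, ΔL, ΔJ).
Allowed pairs: 2 of 6.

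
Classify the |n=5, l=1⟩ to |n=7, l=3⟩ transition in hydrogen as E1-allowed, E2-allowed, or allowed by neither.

Δl = 3 − 1 = +2; l_i + l_f = 4.
E1 (Δl = ±1): not satisfied.
E2 (Δl = 0,±2, l_i+l_f ≥ 2): satisfied.

E2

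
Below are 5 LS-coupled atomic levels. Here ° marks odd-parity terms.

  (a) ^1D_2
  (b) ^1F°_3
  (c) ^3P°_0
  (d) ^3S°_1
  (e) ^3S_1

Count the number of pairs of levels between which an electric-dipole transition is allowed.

(a)–(b): allowed.
(a)–(c): forbidden (ΔS, ΔJ).
(a)–(d): forbidden (ΔS, ΔL).
(a)–(e): forbidden (parity, ΔS, ΔL).
(b)–(c): forbidden (parity, ΔS, ΔL, ΔJ).
(b)–(d): forbidden (parity, ΔS, ΔL, ΔJ).
(b)–(e): forbidden (ΔS, ΔL, ΔJ).
(c)–(d): forbidden (parity).
(c)–(e): allowed.
(d)–(e): forbidden (ΔL).
Allowed pairs: 2 of 10.

2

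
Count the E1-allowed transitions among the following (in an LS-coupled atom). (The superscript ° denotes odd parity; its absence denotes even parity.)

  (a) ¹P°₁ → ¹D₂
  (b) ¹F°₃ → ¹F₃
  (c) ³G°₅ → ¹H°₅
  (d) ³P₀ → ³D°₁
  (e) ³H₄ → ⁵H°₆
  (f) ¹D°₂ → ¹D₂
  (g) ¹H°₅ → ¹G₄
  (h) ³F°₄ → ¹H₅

(a) allowed
(b) allowed
(c) forbidden (parity, ΔS fail)
(d) allowed
(e) forbidden (ΔS, ΔJ fail)
(f) allowed
(g) allowed
(h) forbidden (ΔS, ΔL fail)
Total allowed: 5 of 8.

5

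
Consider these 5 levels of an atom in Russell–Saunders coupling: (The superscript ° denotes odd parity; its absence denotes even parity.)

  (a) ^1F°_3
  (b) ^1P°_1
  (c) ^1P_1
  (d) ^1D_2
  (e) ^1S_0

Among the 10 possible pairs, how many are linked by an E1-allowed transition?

(a)–(b): forbidden (parity, ΔL, ΔJ).
(a)–(c): forbidden (ΔL, ΔJ).
(a)–(d): allowed.
(a)–(e): forbidden (ΔL, ΔJ).
(b)–(c): allowed.
(b)–(d): allowed.
(b)–(e): allowed.
(c)–(d): forbidden (parity).
(c)–(e): forbidden (parity).
(d)–(e): forbidden (parity, ΔL, ΔJ).
Allowed pairs: 4 of 10.

4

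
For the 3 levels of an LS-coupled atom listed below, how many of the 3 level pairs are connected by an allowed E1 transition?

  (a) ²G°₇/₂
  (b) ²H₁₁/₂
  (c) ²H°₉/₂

1

(a)–(b): forbidden (ΔJ).
(a)–(c): forbidden (parity).
(b)–(c): allowed.
Allowed pairs: 1 of 3.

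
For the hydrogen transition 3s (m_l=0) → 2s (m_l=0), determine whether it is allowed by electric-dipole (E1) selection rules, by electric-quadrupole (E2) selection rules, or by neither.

Δl = 0 − 0 = +0; l_i + l_f = 0.
Δm_l = +0.
E1 (Δl = ±1, |Δm_l| ≤ 1): not satisfied.
E2 (Δl = 0,±2, l_i+l_f ≥ 2, |Δm_l| ≤ 2): not satisfied.

neither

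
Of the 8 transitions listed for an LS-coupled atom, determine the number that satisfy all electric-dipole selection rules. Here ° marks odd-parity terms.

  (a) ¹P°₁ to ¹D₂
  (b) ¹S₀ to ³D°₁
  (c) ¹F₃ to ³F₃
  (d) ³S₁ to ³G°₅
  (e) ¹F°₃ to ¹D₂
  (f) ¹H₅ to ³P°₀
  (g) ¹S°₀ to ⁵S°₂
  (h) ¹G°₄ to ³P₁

2

(a) allowed
(b) forbidden (ΔS, ΔL fail)
(c) forbidden (parity, ΔS fail)
(d) forbidden (ΔL, ΔJ fail)
(e) allowed
(f) forbidden (ΔS, ΔL, ΔJ fail)
(g) forbidden (parity, ΔS, ΔL, ΔJ fail)
(h) forbidden (ΔS, ΔL, ΔJ fail)
Total allowed: 2 of 8.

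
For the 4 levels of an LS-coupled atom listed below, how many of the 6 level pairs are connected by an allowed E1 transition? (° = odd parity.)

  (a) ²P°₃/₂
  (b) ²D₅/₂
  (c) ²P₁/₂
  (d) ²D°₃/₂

4

(a)–(b): allowed.
(a)–(c): allowed.
(a)–(d): forbidden (parity).
(b)–(c): forbidden (parity, ΔJ).
(b)–(d): allowed.
(c)–(d): allowed.
Allowed pairs: 4 of 6.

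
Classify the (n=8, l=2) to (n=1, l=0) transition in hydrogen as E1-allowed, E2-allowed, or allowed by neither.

E2

Δl = 0 − 2 = -2; l_i + l_f = 2.
E1 (Δl = ±1): not satisfied.
E2 (Δl = 0,±2, l_i+l_f ≥ 2): satisfied.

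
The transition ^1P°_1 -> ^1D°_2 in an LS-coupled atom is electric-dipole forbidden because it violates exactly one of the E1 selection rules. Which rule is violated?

Parity must change: odd → odd — fails.
ΔS = 0: S: 0 → 0 — ok.
ΔL = 0, ±1 (not L=0↔0): L: 1 → 2, ΔL = +1 — ok.
ΔJ = 0, ±1 (not J=0↔0): J: 1 → 2, ΔJ = +1 — ok.

parity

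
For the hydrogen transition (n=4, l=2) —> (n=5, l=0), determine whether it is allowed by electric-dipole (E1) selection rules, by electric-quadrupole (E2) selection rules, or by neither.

E2

Δl = 0 − 2 = -2; l_i + l_f = 2.
E1 (Δl = ±1): not satisfied.
E2 (Δl = 0,±2, l_i+l_f ≥ 2): satisfied.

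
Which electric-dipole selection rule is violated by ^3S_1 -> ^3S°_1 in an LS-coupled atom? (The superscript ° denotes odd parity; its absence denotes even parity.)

Initial level: S=1, L=0, J=1, parity even. Final level: S=1, L=0, J=1, parity odd.
Parity must change: even → odd — passes.
ΔS = 0: S: 1 → 1 — passes.
ΔL = 0, ±1 (not L=0↔0): L: 0 → 0, ΔL = +0 — fails.
ΔJ = 0, ±1 (not J=0↔0): J: 1 → 1, ΔJ = +0 — passes.

the L=0 ↔ L=0 exclusion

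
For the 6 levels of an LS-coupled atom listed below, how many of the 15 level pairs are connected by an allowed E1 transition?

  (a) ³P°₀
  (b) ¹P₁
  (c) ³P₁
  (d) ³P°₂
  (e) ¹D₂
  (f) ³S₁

(a)–(b): forbidden (ΔS).
(a)–(c): allowed.
(a)–(d): forbidden (parity, ΔJ).
(a)–(e): forbidden (ΔS, ΔJ).
(a)–(f): allowed.
(b)–(c): forbidden (parity, ΔS).
(b)–(d): forbidden (ΔS).
(b)–(e): forbidden (parity).
(b)–(f): forbidden (parity, ΔS).
(c)–(d): allowed.
(c)–(e): forbidden (parity, ΔS).
(c)–(f): forbidden (parity).
(d)–(e): forbidden (ΔS).
(d)–(f): allowed.
(e)–(f): forbidden (parity, ΔS, ΔL).
Allowed pairs: 4 of 15.

4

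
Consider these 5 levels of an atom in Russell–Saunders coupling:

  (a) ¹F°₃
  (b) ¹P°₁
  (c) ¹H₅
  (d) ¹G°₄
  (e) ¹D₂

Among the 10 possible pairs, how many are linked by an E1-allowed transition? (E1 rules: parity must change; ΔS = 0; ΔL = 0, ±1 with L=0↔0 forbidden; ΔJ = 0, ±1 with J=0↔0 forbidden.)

3

(a)–(b): forbidden (parity, ΔL, ΔJ).
(a)–(c): forbidden (ΔL, ΔJ).
(a)–(d): forbidden (parity).
(a)–(e): allowed.
(b)–(c): forbidden (ΔL, ΔJ).
(b)–(d): forbidden (parity, ΔL, ΔJ).
(b)–(e): allowed.
(c)–(d): allowed.
(c)–(e): forbidden (parity, ΔL, ΔJ).
(d)–(e): forbidden (ΔL, ΔJ).
Allowed pairs: 3 of 10.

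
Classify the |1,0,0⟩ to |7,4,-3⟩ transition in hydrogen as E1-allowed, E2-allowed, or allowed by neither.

neither

Δl = 4 − 0 = +4; l_i + l_f = 4.
Δm_l = -3.
E1 (Δl = ±1, |Δm_l| ≤ 1): not satisfied.
E2 (Δl = 0,±2, l_i+l_f ≥ 2, |Δm_l| ≤ 2): not satisfied.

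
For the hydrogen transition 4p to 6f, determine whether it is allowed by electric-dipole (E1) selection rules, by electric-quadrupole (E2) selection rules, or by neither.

Δl = 3 − 1 = +2; l_i + l_f = 4.
E1 (Δl = ±1): not satisfied.
E2 (Δl = 0,±2, l_i+l_f ≥ 2): satisfied.

E2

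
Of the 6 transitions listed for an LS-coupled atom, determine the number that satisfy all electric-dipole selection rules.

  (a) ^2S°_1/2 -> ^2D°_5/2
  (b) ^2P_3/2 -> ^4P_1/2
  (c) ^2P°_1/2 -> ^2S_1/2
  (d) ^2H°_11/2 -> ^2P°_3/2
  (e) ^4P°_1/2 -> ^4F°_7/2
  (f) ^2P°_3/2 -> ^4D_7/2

1

(a) forbidden (parity, ΔL, ΔJ fail)
(b) forbidden (parity, ΔS fail)
(c) allowed
(d) forbidden (parity, ΔL, ΔJ fail)
(e) forbidden (parity, ΔL, ΔJ fail)
(f) forbidden (ΔS, ΔJ fail)
Total allowed: 1 of 6.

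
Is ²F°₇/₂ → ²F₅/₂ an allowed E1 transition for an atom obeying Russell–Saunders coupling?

Initial level: S=1/2, L=3, J=7/2, parity odd. Final level: S=1/2, L=3, J=5/2, parity even.
Parity must change: odd → even — ok.
ΔS = 0: S: 1/2 → 1/2 — ok.
ΔL = 0, ±1 (not L=0↔0): L: 3 → 3, ΔL = +0 — ok.
ΔJ = 0, ±1 (not J=0↔0): J: 7/2 → 5/2, ΔJ = -1 — ok.
All four E1 rules are satisfied.

allowed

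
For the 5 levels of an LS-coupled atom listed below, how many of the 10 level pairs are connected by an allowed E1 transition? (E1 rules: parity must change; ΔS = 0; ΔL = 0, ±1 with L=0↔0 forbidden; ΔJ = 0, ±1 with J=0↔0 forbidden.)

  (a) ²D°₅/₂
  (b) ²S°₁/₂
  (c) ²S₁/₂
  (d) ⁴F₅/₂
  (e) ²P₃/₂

2

(a)–(b): forbidden (parity, ΔL, ΔJ).
(a)–(c): forbidden (ΔL, ΔJ).
(a)–(d): forbidden (ΔS).
(a)–(e): allowed.
(b)–(c): forbidden (ΔL).
(b)–(d): forbidden (ΔS, ΔL, ΔJ).
(b)–(e): allowed.
(c)–(d): forbidden (parity, ΔS, ΔL, ΔJ).
(c)–(e): forbidden (parity).
(d)–(e): forbidden (parity, ΔS, ΔL).
Allowed pairs: 2 of 10.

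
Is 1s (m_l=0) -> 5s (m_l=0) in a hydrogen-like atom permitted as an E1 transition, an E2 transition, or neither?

Δl = 0 − 0 = +0; l_i + l_f = 0.
Δm_l = +0.
E1 (Δl = ±1, |Δm_l| ≤ 1): not satisfied.
E2 (Δl = 0,±2, l_i+l_f ≥ 2, |Δm_l| ≤ 2): not satisfied.

neither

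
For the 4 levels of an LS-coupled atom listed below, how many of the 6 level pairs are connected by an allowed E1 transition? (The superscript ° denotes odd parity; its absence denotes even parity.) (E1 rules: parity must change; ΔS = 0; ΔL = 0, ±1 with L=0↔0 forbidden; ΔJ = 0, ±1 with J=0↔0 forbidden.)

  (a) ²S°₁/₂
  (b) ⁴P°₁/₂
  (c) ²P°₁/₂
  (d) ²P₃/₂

2

(a)–(b): forbidden (parity, ΔS).
(a)–(c): forbidden (parity).
(a)–(d): allowed.
(b)–(c): forbidden (parity, ΔS).
(b)–(d): forbidden (ΔS).
(c)–(d): allowed.
Allowed pairs: 2 of 6.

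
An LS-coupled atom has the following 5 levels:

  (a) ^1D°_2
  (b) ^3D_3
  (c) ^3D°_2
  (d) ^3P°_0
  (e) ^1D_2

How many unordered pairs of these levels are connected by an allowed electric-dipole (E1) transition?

2

(a)–(b): forbidden (ΔS).
(a)–(c): forbidden (parity, ΔS).
(a)–(d): forbidden (parity, ΔS, ΔJ).
(a)–(e): allowed.
(b)–(c): allowed.
(b)–(d): forbidden (ΔJ).
(b)–(e): forbidden (parity, ΔS).
(c)–(d): forbidden (parity, ΔJ).
(c)–(e): forbidden (ΔS).
(d)–(e): forbidden (ΔS, ΔJ).
Allowed pairs: 2 of 10.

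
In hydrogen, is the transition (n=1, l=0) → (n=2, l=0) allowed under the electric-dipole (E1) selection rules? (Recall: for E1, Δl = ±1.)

forbidden

Initial l = 0, final l = 0, so Δl = +0. E1 requires Δl = ±1: violated.
The transition is electric-dipole forbidden.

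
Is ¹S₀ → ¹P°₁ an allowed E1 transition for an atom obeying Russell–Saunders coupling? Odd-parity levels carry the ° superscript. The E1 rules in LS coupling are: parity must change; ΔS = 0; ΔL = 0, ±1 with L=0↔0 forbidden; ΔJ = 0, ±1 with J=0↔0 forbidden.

Reading off the term symbols: S 0→0, L 0→1, J 0→1, parity even→odd.
ΔS = 0: S: 0 → 0 — ok.
ΔL = 0, ±1 (not L=0↔0): L: 0 → 1, ΔL = +1 — ok.
ΔJ = 0, ±1 (not J=0↔0): J: 0 → 1, ΔJ = +1 — ok.
Parity must change: even → odd — ok.
All four E1 rules are satisfied.

allowed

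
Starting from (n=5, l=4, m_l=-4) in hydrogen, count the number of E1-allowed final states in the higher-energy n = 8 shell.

4

E1 requires Δl = ±1, so l_f ∈ {3, 5}; with 0 ≤ l_f ≤ n_f−1 = 7, the allowed l_f values are {3, 5}.
For l_f = 3: m_f ∈ {m_i−1, m_i, m_i+1} ∩ [−3, 3] = {-3} → 1 state.
For l_f = 5: m_f ∈ {m_i−1, m_i, m_i+1} ∩ [−5, 5] = {-5, -4, -3} → 3 states.
Total: 4.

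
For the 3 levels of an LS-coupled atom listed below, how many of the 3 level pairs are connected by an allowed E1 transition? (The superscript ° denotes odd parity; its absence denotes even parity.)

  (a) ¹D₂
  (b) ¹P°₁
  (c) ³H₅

1

(a)–(b): allowed.
(a)–(c): forbidden (parity, ΔS, ΔL, ΔJ).
(b)–(c): forbidden (ΔS, ΔL, ΔJ).
Allowed pairs: 1 of 3.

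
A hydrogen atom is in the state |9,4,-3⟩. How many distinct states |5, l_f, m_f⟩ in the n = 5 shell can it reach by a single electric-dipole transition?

E1 requires Δl = ±1, so l_f ∈ {3, 5}; with 0 ≤ l_f ≤ n_f−1 = 4, the allowed l_f values are {3}.
For l_f = 3: m_f ∈ {m_i−1, m_i, m_i+1} ∩ [−3, 3] = {-3, -2} → 2 states.
Total: 2.

2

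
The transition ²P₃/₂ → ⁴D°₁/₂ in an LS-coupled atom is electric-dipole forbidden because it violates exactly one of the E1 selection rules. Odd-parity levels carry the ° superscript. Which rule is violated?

Initial level: S=1/2, L=1, J=3/2, parity even. Final level: S=3/2, L=2, J=1/2, parity odd.
Parity must change: even → odd — ok.
ΔS = 0: S: 1/2 → 3/2 — fails.
ΔL = 0, ±1 (not L=0↔0): L: 1 → 2, ΔL = +1 — ok.
ΔJ = 0, ±1 (not J=0↔0): J: 3/2 → 1/2, ΔJ = -1 — ok.

the ΔS = 0 rule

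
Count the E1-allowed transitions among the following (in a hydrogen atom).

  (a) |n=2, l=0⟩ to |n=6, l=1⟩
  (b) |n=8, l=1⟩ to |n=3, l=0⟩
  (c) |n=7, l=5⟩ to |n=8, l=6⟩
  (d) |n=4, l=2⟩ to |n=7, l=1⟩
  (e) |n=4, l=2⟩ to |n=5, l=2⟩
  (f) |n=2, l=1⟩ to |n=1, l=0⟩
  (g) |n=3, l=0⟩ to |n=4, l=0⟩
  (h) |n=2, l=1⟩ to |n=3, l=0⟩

(a) allowed
(b) allowed
(c) allowed
(d) allowed
(e) forbidden — Δl = +0 (E1 requires Δl = ±1)
(f) allowed
(g) forbidden — Δl = +0 (E1 requires Δl = ±1)
(h) allowed
Total allowed: 6 of 8.

6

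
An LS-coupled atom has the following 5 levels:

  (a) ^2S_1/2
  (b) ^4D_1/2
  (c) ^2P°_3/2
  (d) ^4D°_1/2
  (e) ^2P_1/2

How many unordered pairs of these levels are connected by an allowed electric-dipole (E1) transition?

(a)–(b): forbidden (parity, ΔS, ΔL).
(a)–(c): allowed.
(a)–(d): forbidden (ΔS, ΔL).
(a)–(e): forbidden (parity).
(b)–(c): forbidden (ΔS).
(b)–(d): allowed.
(b)–(e): forbidden (parity, ΔS).
(c)–(d): forbidden (parity, ΔS).
(c)–(e): allowed.
(d)–(e): forbidden (ΔS).
Allowed pairs: 3 of 10.

3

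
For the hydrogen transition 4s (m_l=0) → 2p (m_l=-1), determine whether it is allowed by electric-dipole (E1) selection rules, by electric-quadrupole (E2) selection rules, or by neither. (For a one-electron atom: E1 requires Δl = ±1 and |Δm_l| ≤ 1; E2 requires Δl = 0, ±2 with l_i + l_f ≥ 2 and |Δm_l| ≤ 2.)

Δl = 1 − 0 = +1; l_i + l_f = 1.
Δm_l = -1.
E1 (Δl = ±1, |Δm_l| ≤ 1): satisfied.
E2 (Δl = 0,±2, l_i+l_f ≥ 2, |Δm_l| ≤ 2): not satisfied.

E1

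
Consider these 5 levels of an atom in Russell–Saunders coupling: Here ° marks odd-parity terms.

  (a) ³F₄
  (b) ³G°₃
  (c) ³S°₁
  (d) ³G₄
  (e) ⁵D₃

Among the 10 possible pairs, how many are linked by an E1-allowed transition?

(a)–(b): allowed.
(a)–(c): forbidden (ΔL, ΔJ).
(a)–(d): forbidden (parity).
(a)–(e): forbidden (parity, ΔS).
(b)–(c): forbidden (parity, ΔL, ΔJ).
(b)–(d): allowed.
(b)–(e): forbidden (ΔS, ΔL).
(c)–(d): forbidden (ΔL, ΔJ).
(c)–(e): forbidden (ΔS, ΔL, ΔJ).
(d)–(e): forbidden (parity, ΔS, ΔL).
Allowed pairs: 2 of 10.

2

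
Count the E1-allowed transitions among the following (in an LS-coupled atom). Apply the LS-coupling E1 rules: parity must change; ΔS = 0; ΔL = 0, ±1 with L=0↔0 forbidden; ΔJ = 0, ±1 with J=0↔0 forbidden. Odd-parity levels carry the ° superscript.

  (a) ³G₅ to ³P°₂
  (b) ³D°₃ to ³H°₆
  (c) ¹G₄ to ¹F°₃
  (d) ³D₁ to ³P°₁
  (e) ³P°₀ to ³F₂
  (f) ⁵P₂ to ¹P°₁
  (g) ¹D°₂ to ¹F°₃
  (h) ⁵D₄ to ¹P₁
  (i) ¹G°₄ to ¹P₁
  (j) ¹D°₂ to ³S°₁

2

(a) forbidden (ΔL, ΔJ fail)
(b) forbidden (parity, ΔL, ΔJ fail)
(c) allowed
(d) allowed
(e) forbidden (ΔL, ΔJ fail)
(f) forbidden (ΔS fails)
(g) forbidden (parity fails)
(h) forbidden (parity, ΔS, ΔJ fail)
(i) forbidden (ΔL, ΔJ fail)
(j) forbidden (parity, ΔS, ΔL fail)
Total allowed: 2 of 10.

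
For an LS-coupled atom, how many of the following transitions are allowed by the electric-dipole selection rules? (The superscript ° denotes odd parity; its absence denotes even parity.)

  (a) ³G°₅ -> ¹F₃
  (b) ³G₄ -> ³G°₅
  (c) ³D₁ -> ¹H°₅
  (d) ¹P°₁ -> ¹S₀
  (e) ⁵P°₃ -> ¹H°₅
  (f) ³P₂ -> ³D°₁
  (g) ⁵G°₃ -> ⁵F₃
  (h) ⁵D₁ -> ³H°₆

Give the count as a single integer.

(a) forbidden (ΔS, ΔJ fail)
(b) allowed
(c) forbidden (ΔS, ΔL, ΔJ fail)
(d) allowed
(e) forbidden (parity, ΔS, ΔL, ΔJ fail)
(f) allowed
(g) allowed
(h) forbidden (ΔS, ΔL, ΔJ fail)
Total allowed: 4 of 8.

4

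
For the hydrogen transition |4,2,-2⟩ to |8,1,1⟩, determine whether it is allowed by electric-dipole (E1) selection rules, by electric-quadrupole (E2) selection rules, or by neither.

Δl = 1 − 2 = -1; l_i + l_f = 3.
Δm_l = +3.
E1 (Δl = ±1, |Δm_l| ≤ 1): not satisfied.
E2 (Δl = 0,±2, l_i+l_f ≥ 2, |Δm_l| ≤ 2): not satisfied.

neither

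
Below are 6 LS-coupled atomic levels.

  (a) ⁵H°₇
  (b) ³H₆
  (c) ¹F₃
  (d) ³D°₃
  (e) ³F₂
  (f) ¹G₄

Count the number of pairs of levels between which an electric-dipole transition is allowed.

(a)–(b): forbidden (ΔS).
(a)–(c): forbidden (ΔS, ΔL, ΔJ).
(a)–(d): forbidden (parity, ΔS, ΔL, ΔJ).
(a)–(e): forbidden (ΔS, ΔL, ΔJ).
(a)–(f): forbidden (ΔS, ΔJ).
(b)–(c): forbidden (parity, ΔS, ΔL, ΔJ).
(b)–(d): forbidden (ΔL, ΔJ).
(b)–(e): forbidden (parity, ΔL, ΔJ).
(b)–(f): forbidden (parity, ΔS, ΔJ).
(c)–(d): forbidden (ΔS).
(c)–(e): forbidden (parity, ΔS).
(c)–(f): forbidden (parity).
(d)–(e): allowed.
(d)–(f): forbidden (ΔS, ΔL).
(e)–(f): forbidden (parity, ΔS, ΔJ).
Allowed pairs: 1 of 15.

1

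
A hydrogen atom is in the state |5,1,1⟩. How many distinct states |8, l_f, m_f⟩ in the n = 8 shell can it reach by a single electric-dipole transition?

4

E1 requires Δl = ±1, so l_f ∈ {0, 2}; with 0 ≤ l_f ≤ n_f−1 = 7, the allowed l_f values are {0, 2}.
For l_f = 0: m_f ∈ {m_i−1, m_i, m_i+1} ∩ [−0, 0] = {0} → 1 state.
For l_f = 2: m_f ∈ {m_i−1, m_i, m_i+1} ∩ [−2, 2] = {0, 1, 2} → 3 states.
Total: 4.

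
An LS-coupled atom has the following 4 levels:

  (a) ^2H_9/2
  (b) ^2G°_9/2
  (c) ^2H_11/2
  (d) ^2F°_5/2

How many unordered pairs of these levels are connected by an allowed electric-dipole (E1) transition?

2

(a)–(b): allowed.
(a)–(c): forbidden (parity).
(a)–(d): forbidden (ΔL, ΔJ).
(b)–(c): allowed.
(b)–(d): forbidden (parity, ΔJ).
(c)–(d): forbidden (ΔL, ΔJ).
Allowed pairs: 2 of 6.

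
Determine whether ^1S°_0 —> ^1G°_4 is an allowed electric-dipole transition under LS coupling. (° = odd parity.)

forbidden

Initial level: S=0, L=0, J=0, parity odd. Final level: S=0, L=4, J=4, parity odd.
Parity must change: odd → odd — violated.
ΔS = 0: S: 0 → 0 — satisfied.
ΔL = 0, ±1 (not L=0↔0): L: 0 → 4, ΔL = +4 — violated.
ΔJ = 0, ±1 (not J=0↔0): J: 0 → 4, ΔJ = +4 — violated.
Rule(s) violated: parity, ΔL, ΔJ.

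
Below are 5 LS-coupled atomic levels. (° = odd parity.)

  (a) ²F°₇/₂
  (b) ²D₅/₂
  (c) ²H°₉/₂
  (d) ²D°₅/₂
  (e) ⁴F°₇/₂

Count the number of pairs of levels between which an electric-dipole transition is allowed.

2

(a)–(b): allowed.
(a)–(c): forbidden (parity, ΔL).
(a)–(d): forbidden (parity).
(a)–(e): forbidden (parity, ΔS).
(b)–(c): forbidden (ΔL, ΔJ).
(b)–(d): allowed.
(b)–(e): forbidden (ΔS).
(c)–(d): forbidden (parity, ΔL, ΔJ).
(c)–(e): forbidden (parity, ΔS, ΔL).
(d)–(e): forbidden (parity, ΔS).
Allowed pairs: 2 of 10.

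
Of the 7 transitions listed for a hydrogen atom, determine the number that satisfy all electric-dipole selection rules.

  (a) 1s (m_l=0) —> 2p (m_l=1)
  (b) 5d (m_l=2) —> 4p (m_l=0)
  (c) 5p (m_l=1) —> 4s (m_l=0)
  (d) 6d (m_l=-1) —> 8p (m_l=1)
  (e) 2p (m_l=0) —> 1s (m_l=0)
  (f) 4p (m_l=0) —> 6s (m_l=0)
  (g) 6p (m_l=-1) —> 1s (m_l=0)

(a) allowed
(b) forbidden — Δm_l = -2 (E1 requires Δm_l = 0, ±1)
(c) allowed
(d) forbidden — Δm_l = +2 (E1 requires Δm_l = 0, ±1)
(e) allowed
(f) allowed
(g) allowed
Total allowed: 5 of 7.

5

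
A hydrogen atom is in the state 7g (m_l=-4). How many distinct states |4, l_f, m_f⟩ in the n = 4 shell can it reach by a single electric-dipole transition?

1

E1 requires Δl = ±1, so l_f ∈ {3, 5}; with 0 ≤ l_f ≤ n_f−1 = 3, the allowed l_f values are {3}.
For l_f = 3: m_f ∈ {m_i−1, m_i, m_i+1} ∩ [−3, 3] = {-3} → 1 state.
Total: 1.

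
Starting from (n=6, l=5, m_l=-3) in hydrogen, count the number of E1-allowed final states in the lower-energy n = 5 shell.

E1 requires Δl = ±1, so l_f ∈ {4, 6}; with 0 ≤ l_f ≤ n_f−1 = 4, the allowed l_f values are {4}.
For l_f = 4: m_f ∈ {m_i−1, m_i, m_i+1} ∩ [−4, 4] = {-4, -3, -2} → 3 states.
Total: 3.

3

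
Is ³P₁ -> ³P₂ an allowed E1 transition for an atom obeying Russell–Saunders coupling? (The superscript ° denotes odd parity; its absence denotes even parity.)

ΔL = 0, ±1 (not L=0↔0): L: 1 → 1, ΔL = +0 — ok.
Parity must change: even → even — fails.
ΔS = 0: S: 1 → 1 — ok.
ΔJ = 0, ±1 (not J=0↔0): J: 1 → 2, ΔJ = +1 — ok.
Rule(s) violated: parity.

forbidden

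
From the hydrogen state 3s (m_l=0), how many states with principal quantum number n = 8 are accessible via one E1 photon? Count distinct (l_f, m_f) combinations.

3

E1 requires Δl = ±1, so l_f ∈ {-1, 1}; with 0 ≤ l_f ≤ n_f−1 = 7, the allowed l_f values are {1}.
For l_f = 1: m_f ∈ {m_i−1, m_i, m_i+1} ∩ [−1, 1] = {-1, 0, 1} → 3 states.
Total: 3.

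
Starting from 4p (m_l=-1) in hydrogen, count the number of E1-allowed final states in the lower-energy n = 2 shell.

1

E1 requires Δl = ±1, so l_f ∈ {0, 2}; with 0 ≤ l_f ≤ n_f−1 = 1, the allowed l_f values are {0}.
For l_f = 0: m_f ∈ {m_i−1, m_i, m_i+1} ∩ [−0, 0] = {0} → 1 state.
Total: 1.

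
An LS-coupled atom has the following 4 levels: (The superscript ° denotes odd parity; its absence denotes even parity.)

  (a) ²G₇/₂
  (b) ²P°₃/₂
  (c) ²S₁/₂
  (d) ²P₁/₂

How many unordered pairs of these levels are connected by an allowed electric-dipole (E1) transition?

(a)–(b): forbidden (ΔL, ΔJ).
(a)–(c): forbidden (parity, ΔL, ΔJ).
(a)–(d): forbidden (parity, ΔL, ΔJ).
(b)–(c): allowed.
(b)–(d): allowed.
(c)–(d): forbidden (parity).
Allowed pairs: 2 of 6.

2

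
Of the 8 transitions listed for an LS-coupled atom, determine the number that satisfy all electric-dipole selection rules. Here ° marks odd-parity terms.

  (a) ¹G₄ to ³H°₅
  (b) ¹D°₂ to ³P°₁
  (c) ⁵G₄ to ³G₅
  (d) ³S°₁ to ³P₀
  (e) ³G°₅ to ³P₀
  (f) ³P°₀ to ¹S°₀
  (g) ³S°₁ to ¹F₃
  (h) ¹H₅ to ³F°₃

1

(a) forbidden (ΔS fails)
(b) forbidden (parity, ΔS fail)
(c) forbidden (parity, ΔS fail)
(d) allowed
(e) forbidden (ΔL, ΔJ fail)
(f) forbidden (parity, ΔS, ΔJ fail)
(g) forbidden (ΔS, ΔL, ΔJ fail)
(h) forbidden (ΔS, ΔL, ΔJ fail)
Total allowed: 1 of 8.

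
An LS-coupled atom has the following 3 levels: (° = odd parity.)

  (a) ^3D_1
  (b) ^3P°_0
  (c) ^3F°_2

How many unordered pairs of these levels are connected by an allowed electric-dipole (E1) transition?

(a)–(b): allowed.
(a)–(c): allowed.
(b)–(c): forbidden (parity, ΔL, ΔJ).
Allowed pairs: 2 of 3.

2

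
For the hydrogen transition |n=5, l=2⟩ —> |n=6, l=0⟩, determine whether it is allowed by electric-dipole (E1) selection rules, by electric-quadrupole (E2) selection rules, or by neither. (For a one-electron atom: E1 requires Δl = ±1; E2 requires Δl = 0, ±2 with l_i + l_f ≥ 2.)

E2

Δl = 0 − 2 = -2; l_i + l_f = 2.
E1 (Δl = ±1): not satisfied.
E2 (Δl = 0,±2, l_i+l_f ≥ 2): satisfied.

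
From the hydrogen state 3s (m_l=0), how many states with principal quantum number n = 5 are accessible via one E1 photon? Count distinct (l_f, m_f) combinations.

E1 requires Δl = ±1, so l_f ∈ {-1, 1}; with 0 ≤ l_f ≤ n_f−1 = 4, the allowed l_f values are {1}.
For l_f = 1: m_f ∈ {m_i−1, m_i, m_i+1} ∩ [−1, 1] = {-1, 0, 1} → 3 states.
Total: 3.

3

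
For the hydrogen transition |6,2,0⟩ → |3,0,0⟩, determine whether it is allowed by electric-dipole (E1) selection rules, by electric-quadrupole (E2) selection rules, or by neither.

Δl = 0 − 2 = -2; l_i + l_f = 2.
Δm_l = +0.
E1 (Δl = ±1, |Δm_l| ≤ 1): not satisfied.
E2 (Δl = 0,±2, l_i+l_f ≥ 2, |Δm_l| ≤ 2): satisfied.

E2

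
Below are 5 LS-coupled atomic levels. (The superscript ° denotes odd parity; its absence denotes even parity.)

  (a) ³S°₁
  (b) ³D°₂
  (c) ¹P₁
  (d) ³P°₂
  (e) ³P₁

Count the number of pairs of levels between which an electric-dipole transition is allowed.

(a)–(b): forbidden (parity, ΔL).
(a)–(c): forbidden (ΔS).
(a)–(d): forbidden (parity).
(a)–(e): allowed.
(b)–(c): forbidden (ΔS).
(b)–(d): forbidden (parity).
(b)–(e): allowed.
(c)–(d): forbidden (ΔS).
(c)–(e): forbidden (parity, ΔS).
(d)–(e): allowed.
Allowed pairs: 3 of 10.

3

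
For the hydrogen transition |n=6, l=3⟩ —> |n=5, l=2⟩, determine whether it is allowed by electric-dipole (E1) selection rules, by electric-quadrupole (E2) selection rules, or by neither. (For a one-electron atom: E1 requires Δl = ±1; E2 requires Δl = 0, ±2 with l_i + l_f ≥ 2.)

Δl = 2 − 3 = -1; l_i + l_f = 5.
E1 (Δl = ±1): satisfied.
E2 (Δl = 0,±2, l_i+l_f ≥ 2): not satisfied.

E1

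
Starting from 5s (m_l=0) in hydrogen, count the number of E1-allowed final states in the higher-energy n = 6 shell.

3

E1 requires Δl = ±1, so l_f ∈ {-1, 1}; with 0 ≤ l_f ≤ n_f−1 = 5, the allowed l_f values are {1}.
For l_f = 1: m_f ∈ {m_i−1, m_i, m_i+1} ∩ [−1, 1] = {-1, 0, 1} → 3 states.
Total: 3.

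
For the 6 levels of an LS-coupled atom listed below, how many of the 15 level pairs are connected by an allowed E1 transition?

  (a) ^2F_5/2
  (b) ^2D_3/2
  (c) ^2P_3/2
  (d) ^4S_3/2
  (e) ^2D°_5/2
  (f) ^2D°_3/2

(a)–(b): forbidden (parity).
(a)–(c): forbidden (parity, ΔL).
(a)–(d): forbidden (parity, ΔS, ΔL).
(a)–(e): allowed.
(a)–(f): allowed.
(b)–(c): forbidden (parity).
(b)–(d): forbidden (parity, ΔS, ΔL).
(b)–(e): allowed.
(b)–(f): allowed.
(c)–(d): forbidden (parity, ΔS).
(c)–(e): allowed.
(c)–(f): allowed.
(d)–(e): forbidden (ΔS, ΔL).
(d)–(f): forbidden (ΔS, ΔL).
(e)–(f): forbidden (parity).
Allowed pairs: 6 of 15.

6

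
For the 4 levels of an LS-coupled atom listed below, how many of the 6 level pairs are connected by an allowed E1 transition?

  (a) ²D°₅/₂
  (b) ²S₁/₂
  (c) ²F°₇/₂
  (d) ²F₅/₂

2

(a)–(b): forbidden (ΔL, ΔJ).
(a)–(c): forbidden (parity).
(a)–(d): allowed.
(b)–(c): forbidden (ΔL, ΔJ).
(b)–(d): forbidden (parity, ΔL, ΔJ).
(c)–(d): allowed.
Allowed pairs: 2 of 6.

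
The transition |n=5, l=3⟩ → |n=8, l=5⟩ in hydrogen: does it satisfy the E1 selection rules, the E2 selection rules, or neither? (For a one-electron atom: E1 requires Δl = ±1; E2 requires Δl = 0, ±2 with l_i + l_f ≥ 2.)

Δl = 5 − 3 = +2; l_i + l_f = 8.
E1 (Δl = ±1): not satisfied.
E2 (Δl = 0,±2, l_i+l_f ≥ 2): satisfied.

E2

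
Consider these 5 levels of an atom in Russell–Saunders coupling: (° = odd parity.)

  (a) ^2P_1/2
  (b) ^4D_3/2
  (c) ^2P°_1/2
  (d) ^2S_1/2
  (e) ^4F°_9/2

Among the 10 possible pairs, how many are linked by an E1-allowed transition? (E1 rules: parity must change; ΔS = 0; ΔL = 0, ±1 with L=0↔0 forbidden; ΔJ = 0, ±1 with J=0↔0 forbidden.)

2

(a)–(b): forbidden (parity, ΔS).
(a)–(c): allowed.
(a)–(d): forbidden (parity).
(a)–(e): forbidden (ΔS, ΔL, ΔJ).
(b)–(c): forbidden (ΔS).
(b)–(d): forbidden (parity, ΔS, ΔL).
(b)–(e): forbidden (ΔJ).
(c)–(d): allowed.
(c)–(e): forbidden (parity, ΔS, ΔL, ΔJ).
(d)–(e): forbidden (ΔS, ΔL, ΔJ).
Allowed pairs: 2 of 10.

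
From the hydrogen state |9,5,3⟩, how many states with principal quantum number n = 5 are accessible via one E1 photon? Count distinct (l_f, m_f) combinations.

3

E1 requires Δl = ±1, so l_f ∈ {4, 6}; with 0 ≤ l_f ≤ n_f−1 = 4, the allowed l_f values are {4}.
For l_f = 4: m_f ∈ {m_i−1, m_i, m_i+1} ∩ [−4, 4] = {2, 3, 4} → 3 states.
Total: 3.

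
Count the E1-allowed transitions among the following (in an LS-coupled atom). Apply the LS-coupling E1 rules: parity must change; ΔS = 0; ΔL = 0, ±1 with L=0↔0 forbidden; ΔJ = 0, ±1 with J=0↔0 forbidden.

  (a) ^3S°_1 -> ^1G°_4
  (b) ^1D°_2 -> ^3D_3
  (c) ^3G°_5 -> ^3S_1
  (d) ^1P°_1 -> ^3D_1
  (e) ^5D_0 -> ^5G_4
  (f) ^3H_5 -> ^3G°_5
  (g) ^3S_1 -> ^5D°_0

(a) forbidden (parity, ΔS, ΔL, ΔJ fail)
(b) forbidden (ΔS fails)
(c) forbidden (ΔL, ΔJ fail)
(d) forbidden (ΔS fails)
(e) forbidden (parity, ΔL, ΔJ fail)
(f) allowed
(g) forbidden (ΔS, ΔL fail)
Total allowed: 1 of 7.

1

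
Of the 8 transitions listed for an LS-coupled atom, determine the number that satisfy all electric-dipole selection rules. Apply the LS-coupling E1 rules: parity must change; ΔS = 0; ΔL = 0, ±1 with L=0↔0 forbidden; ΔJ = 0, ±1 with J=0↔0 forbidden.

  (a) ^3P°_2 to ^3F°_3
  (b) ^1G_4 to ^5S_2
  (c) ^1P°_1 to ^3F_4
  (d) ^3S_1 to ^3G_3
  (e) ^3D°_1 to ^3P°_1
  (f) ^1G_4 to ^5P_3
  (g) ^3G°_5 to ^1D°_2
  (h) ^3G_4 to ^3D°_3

0

(a) forbidden (parity, ΔL fail)
(b) forbidden (parity, ΔS, ΔL, ΔJ fail)
(c) forbidden (ΔS, ΔL, ΔJ fail)
(d) forbidden (parity, ΔL, ΔJ fail)
(e) forbidden (parity fails)
(f) forbidden (parity, ΔS, ΔL fail)
(g) forbidden (parity, ΔS, ΔL, ΔJ fail)
(h) forbidden (ΔL fails)
Total allowed: 0 of 8.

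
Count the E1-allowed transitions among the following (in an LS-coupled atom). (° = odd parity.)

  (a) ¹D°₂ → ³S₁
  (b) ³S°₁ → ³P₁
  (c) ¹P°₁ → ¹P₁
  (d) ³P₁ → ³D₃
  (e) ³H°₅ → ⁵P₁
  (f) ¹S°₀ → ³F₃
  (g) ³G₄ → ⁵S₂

(a) forbidden (ΔS, ΔL fail)
(b) allowed
(c) allowed
(d) forbidden (parity, ΔJ fail)
(e) forbidden (ΔS, ΔL, ΔJ fail)
(f) forbidden (ΔS, ΔL, ΔJ fail)
(g) forbidden (parity, ΔS, ΔL, ΔJ fail)
Total allowed: 2 of 7.

2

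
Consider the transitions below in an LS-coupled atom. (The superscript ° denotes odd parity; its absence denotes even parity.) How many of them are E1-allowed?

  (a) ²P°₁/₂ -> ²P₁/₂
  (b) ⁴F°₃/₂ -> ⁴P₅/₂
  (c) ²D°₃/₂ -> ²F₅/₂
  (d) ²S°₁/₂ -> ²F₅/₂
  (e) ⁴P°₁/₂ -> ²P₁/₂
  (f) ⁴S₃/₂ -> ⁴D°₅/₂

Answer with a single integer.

(a) allowed
(b) forbidden (ΔL fails)
(c) allowed
(d) forbidden (ΔL, ΔJ fail)
(e) forbidden (ΔS fails)
(f) forbidden (ΔL fails)
Total allowed: 2 of 6.

2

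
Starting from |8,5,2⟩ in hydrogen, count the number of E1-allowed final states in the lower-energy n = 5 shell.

3

E1 requires Δl = ±1, so l_f ∈ {4, 6}; with 0 ≤ l_f ≤ n_f−1 = 4, the allowed l_f values are {4}.
For l_f = 4: m_f ∈ {m_i−1, m_i, m_i+1} ∩ [−4, 4] = {1, 2, 3} → 3 states.
Total: 3.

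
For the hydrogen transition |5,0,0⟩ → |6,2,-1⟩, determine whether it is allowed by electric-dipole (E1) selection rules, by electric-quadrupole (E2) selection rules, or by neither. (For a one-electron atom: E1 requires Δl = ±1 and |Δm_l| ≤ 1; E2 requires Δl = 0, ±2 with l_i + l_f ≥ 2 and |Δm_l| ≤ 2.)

E2

Δl = 2 − 0 = +2; l_i + l_f = 2.
Δm_l = -1.
E1 (Δl = ±1, |Δm_l| ≤ 1): not satisfied.
E2 (Δl = 0,±2, l_i+l_f ≥ 2, |Δm_l| ≤ 2): satisfied.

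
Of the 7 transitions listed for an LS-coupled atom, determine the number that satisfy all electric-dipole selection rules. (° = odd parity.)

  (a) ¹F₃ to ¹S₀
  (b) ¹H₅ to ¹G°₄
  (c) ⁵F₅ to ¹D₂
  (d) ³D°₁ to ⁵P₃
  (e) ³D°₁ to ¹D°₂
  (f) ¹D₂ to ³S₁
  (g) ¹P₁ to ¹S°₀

2

(a) forbidden (parity, ΔL, ΔJ fail)
(b) allowed
(c) forbidden (parity, ΔS, ΔJ fail)
(d) forbidden (ΔS, ΔJ fail)
(e) forbidden (parity, ΔS fail)
(f) forbidden (parity, ΔS, ΔL fail)
(g) allowed
Total allowed: 2 of 7.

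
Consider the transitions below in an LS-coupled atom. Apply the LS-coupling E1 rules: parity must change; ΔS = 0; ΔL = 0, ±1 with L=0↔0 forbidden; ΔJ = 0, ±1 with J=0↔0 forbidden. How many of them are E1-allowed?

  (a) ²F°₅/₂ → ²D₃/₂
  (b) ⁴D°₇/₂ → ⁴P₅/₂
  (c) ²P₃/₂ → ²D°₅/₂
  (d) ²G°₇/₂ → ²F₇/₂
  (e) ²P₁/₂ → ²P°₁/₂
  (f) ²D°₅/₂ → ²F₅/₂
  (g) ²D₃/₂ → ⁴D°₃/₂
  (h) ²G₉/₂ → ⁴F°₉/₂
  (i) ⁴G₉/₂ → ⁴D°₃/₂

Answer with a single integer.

6

(a) allowed
(b) allowed
(c) allowed
(d) allowed
(e) allowed
(f) allowed
(g) forbidden (ΔS fails)
(h) forbidden (ΔS fails)
(i) forbidden (ΔL, ΔJ fail)
Total allowed: 6 of 9.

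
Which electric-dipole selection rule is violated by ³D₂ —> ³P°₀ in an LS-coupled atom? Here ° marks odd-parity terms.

the ΔJ = 0, ±1 rule

Reading off the term symbols: S 1→1, L 2→1, J 2→0, parity even→odd.
ΔL = 0, ±1 (not L=0↔0): L: 2 → 1, ΔL = -1 — ok.
ΔS = 0: S: 1 → 1 — ok.
Parity must change: even → odd — ok.
ΔJ = 0, ±1 (not J=0↔0): J: 2 → 0, ΔJ = -2 — fails.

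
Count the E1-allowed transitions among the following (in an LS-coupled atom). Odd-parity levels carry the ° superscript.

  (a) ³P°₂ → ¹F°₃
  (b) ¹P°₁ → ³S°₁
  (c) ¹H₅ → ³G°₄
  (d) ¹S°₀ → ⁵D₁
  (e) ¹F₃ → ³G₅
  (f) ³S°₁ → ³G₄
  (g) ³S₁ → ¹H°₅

(a) forbidden (parity, ΔS, ΔL fail)
(b) forbidden (parity, ΔS fail)
(c) forbidden (ΔS fails)
(d) forbidden (ΔS, ΔL fail)
(e) forbidden (parity, ΔS, ΔJ fail)
(f) forbidden (ΔL, ΔJ fail)
(g) forbidden (ΔS, ΔL, ΔJ fail)
Total allowed: 0 of 7.

0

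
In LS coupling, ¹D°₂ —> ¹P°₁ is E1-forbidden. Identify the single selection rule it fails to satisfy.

parity

Initial level: S=0, L=2, J=2, parity odd. Final level: S=0, L=1, J=1, parity odd.
Parity must change: odd → odd — fails.
ΔS = 0: S: 0 → 0 — passes.
ΔL = 0, ±1 (not L=0↔0): L: 2 → 1, ΔL = -1 — passes.
ΔJ = 0, ±1 (not J=0↔0): J: 2 → 1, ΔJ = -1 — passes.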